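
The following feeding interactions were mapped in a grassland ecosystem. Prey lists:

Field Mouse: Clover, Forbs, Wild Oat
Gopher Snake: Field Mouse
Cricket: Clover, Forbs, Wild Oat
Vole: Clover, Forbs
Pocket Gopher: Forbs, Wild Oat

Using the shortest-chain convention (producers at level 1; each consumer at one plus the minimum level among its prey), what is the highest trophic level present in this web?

3

Producers (level 1): Clover, Forbs, Wild Oat.
Following each consumer down to its lowest-level prey: Clover → Field Mouse → Gopher Snake (levels 1 through 3).
All prey of Gopher Snake (Field Mouse 2) are at level 2 or above, so Gopher Snake is at level 1 + 2 = 3.
Every consumer has at least one prey at level 2 or below, so none exceeds level 3.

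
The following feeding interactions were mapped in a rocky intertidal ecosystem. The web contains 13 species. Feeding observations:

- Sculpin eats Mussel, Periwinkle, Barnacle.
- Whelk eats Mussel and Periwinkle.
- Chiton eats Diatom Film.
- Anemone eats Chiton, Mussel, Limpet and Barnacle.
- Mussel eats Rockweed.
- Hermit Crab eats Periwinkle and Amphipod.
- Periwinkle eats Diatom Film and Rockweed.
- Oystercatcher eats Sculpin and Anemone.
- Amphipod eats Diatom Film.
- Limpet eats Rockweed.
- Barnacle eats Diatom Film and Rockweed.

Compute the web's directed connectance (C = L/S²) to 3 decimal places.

The web has S = 13 species and L = 21 feeding links.
C = L / S² = 21 / 169 = 0.1243 ≈ 0.124.

C = 0.124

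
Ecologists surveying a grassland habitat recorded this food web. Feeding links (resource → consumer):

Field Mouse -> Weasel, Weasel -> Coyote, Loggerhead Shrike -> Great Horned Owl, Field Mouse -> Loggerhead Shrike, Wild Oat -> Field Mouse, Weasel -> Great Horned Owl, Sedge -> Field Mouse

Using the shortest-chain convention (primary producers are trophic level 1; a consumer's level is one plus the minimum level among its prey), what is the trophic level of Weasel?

Trophic level 3

Wild Oat is a producer → level 1.
Field Mouse eats Wild Oat → level 2.
Weasel eats Field Mouse → level 3.
No prey of Weasel is below level 2, so 3 is the minimum.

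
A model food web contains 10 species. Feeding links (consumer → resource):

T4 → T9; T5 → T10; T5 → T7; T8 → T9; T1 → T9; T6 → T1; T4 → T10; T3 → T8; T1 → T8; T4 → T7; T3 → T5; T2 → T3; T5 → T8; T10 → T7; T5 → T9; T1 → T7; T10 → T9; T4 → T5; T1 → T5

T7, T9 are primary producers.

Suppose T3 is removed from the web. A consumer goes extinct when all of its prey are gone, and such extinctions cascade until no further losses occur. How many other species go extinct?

Remove T3.
Round 1: T2 (all prey gone) → extinct.
No further losses. Total secondary extinctions: 1.

1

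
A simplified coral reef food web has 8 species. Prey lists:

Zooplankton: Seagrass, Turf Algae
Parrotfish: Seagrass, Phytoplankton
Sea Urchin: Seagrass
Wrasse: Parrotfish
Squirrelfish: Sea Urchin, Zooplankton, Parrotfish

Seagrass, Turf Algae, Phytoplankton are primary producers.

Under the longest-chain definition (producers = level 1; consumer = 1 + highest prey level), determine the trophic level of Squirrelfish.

Trophic level 3

Seagrass is a producer → level 1.
Sea Urchin eats Seagrass → level 2.
Squirrelfish eats Sea Urchin (level 2); other prey at levels: Zooplankton 2, Parrotfish 2 → level 3.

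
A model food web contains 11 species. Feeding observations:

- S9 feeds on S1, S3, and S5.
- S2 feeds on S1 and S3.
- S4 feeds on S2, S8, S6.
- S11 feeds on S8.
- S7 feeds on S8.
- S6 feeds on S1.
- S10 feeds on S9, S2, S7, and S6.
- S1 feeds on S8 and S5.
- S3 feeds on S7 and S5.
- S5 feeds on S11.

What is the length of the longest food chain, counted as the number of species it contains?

6 species

One longest chain: S8 → S11 → S5 → S3 → S2 → S4.
It has 6 species and 5 links.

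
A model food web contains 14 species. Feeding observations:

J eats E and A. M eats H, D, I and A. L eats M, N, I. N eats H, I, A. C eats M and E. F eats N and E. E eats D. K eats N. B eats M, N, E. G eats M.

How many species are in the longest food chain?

One longest chain: H → N → F.
It has 3 species and 2 links.

3 species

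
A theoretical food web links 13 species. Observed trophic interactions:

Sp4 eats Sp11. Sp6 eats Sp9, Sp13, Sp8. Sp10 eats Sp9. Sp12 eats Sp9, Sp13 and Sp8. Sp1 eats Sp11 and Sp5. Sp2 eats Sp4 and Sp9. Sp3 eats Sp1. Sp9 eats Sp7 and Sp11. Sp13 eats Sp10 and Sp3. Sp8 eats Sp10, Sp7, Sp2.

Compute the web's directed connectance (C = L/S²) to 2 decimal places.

The web has S = 13 species and L = 20 feeding links.
C = L / S² = 20 / 169 = 0.1183 ≈ 0.12.

C = 0.12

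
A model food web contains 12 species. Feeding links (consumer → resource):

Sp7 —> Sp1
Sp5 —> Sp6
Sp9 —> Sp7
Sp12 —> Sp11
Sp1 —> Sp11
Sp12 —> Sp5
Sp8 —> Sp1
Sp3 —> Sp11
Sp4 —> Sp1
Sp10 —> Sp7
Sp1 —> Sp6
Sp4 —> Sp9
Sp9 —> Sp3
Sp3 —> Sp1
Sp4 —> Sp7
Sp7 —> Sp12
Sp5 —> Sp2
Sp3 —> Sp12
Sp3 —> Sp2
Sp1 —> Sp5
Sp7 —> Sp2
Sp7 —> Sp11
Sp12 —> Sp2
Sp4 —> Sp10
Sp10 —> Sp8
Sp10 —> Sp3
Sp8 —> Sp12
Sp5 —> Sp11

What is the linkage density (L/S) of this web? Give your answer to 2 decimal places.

L/S = 2.33

There are L = 28 links among S = 12 species.
L/S = 28/12 = 2.3333 ≈ 2.33.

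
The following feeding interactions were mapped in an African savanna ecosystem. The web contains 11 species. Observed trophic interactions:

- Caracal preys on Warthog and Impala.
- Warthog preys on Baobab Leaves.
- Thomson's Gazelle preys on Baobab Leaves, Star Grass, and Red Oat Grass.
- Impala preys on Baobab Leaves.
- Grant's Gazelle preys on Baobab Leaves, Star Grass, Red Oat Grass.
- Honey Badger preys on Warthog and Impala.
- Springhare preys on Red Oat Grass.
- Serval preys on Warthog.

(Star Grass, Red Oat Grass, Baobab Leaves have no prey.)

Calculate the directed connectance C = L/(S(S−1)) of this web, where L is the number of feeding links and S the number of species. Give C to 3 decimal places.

C = 0.127

The web has S = 11 species and L = 14 feeding links.
C = L / (S(S−1)) = 14 / 110 = 0.1273 ≈ 0.127.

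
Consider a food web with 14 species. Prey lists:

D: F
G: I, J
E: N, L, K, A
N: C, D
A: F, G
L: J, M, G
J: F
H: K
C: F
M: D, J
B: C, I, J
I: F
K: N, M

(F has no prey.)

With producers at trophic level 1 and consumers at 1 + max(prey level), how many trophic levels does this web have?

Producers (level 1): F.
F → C → N → K → H gives H level 5.
No species has a prey at level 5, so no species reaches level 6.

5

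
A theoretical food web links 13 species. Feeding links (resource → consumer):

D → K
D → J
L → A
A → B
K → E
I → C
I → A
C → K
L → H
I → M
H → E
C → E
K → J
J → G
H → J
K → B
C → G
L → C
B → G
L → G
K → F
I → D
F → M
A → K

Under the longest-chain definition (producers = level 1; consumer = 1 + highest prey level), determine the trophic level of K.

Trophic level 3

I is a producer → level 1.
A eats I (level 1); other prey at levels: L 1 → level 2.
K eats A (level 2); other prey at levels: D 2, C 2 → level 3.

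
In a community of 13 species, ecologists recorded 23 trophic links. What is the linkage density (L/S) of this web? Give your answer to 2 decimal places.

L/S = 1.77

There are L = 23 links among S = 13 species.
L/S = 23/13 = 1.7692 ≈ 1.77.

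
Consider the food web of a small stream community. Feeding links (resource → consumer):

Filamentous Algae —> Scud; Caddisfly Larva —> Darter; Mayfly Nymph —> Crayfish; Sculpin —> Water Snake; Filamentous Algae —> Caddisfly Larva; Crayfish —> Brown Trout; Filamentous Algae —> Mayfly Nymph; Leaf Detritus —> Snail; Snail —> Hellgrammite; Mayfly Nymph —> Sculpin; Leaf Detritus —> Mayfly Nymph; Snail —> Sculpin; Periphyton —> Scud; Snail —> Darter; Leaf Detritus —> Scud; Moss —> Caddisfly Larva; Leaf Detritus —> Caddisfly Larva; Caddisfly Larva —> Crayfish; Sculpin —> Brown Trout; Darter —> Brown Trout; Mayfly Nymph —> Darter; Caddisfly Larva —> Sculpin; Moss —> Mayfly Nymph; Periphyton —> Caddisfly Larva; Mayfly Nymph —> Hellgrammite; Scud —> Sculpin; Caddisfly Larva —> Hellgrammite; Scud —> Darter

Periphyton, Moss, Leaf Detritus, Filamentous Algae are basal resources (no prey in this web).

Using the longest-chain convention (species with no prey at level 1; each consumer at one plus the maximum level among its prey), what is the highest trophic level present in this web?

Basal resources (level 1): Periphyton, Moss, Leaf Detritus, Filamentous Algae.
Periphyton → Caddisfly Larva → Sculpin → Water Snake gives Water Snake level 4.
No species has a prey at level 4, so no species reaches level 5.

4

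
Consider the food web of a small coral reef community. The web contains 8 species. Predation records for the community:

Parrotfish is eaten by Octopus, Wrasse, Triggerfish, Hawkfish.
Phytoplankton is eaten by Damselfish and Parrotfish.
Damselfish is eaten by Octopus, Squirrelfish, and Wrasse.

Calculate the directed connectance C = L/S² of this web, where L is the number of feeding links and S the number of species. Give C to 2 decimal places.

C = 0.14

The web has S = 8 species and L = 9 feeding links.
C = L / S² = 9 / 64 = 0.1406 ≈ 0.14.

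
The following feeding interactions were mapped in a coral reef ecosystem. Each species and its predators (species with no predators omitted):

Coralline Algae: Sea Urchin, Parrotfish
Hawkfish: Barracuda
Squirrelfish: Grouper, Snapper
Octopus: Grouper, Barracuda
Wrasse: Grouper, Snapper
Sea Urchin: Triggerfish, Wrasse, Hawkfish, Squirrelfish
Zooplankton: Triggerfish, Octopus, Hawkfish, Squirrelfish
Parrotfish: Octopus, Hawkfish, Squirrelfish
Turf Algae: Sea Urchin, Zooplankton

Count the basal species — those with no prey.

Basal species (no prey listed): Turf Algae, Coralline Algae.
Count: 2.

2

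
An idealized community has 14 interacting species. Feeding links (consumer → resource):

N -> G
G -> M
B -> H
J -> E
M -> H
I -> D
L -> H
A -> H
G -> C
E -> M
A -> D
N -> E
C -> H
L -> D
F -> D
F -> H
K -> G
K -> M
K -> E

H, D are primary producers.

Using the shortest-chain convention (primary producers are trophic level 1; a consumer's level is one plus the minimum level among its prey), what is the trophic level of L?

H is a producer → level 1.
L eats H → level 2.

Trophic level 2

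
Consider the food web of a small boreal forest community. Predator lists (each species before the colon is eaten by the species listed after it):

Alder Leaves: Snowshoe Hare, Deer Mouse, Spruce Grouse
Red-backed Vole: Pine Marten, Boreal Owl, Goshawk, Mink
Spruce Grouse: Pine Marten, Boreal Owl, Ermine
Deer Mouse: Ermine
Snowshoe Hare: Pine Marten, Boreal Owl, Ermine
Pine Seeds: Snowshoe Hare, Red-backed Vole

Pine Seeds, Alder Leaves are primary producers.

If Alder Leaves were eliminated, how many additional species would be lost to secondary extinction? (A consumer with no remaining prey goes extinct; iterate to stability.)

2

Remove Alder Leaves.
Round 1: Deer Mouse (all prey gone), Spruce Grouse (all prey gone) → extinct.
No further losses. Total secondary extinctions: 2.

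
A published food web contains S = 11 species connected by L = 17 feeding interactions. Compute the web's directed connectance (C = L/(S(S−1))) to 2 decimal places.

C = 0.15

The web has S = 11 species and L = 17 feeding links.
C = L / (S(S−1)) = 17 / 110 = 0.1545 ≈ 0.15.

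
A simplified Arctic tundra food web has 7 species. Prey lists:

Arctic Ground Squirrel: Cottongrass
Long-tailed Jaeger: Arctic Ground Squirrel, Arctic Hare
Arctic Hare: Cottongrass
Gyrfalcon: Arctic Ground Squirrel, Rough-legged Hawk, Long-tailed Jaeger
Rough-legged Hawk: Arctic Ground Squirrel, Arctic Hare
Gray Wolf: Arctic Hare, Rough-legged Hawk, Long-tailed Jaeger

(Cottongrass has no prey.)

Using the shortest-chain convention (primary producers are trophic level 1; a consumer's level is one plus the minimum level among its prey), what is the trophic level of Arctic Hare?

Cottongrass is a producer → level 1.
Arctic Hare eats Cottongrass → level 2.

Trophic level 2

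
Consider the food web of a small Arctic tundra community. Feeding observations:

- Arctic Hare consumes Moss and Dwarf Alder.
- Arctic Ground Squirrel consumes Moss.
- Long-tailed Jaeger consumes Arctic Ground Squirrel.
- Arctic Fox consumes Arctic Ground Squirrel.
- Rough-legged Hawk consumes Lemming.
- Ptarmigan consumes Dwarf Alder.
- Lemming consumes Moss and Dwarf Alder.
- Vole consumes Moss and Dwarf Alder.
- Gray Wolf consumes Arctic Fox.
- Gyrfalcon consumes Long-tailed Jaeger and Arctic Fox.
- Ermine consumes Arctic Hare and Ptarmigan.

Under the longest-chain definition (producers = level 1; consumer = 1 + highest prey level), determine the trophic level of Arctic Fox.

Moss is a producer → level 1.
Arctic Ground Squirrel eats Moss → level 2.
Arctic Fox eats Arctic Ground Squirrel → level 3.

Trophic level 3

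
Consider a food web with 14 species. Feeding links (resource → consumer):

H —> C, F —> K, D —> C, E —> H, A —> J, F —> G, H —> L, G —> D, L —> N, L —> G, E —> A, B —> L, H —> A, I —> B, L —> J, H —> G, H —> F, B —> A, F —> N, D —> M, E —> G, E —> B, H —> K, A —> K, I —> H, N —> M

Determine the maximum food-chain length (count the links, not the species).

5 links

One longest chain: E → H → F → G → D → M.
It has 6 species and 5 links.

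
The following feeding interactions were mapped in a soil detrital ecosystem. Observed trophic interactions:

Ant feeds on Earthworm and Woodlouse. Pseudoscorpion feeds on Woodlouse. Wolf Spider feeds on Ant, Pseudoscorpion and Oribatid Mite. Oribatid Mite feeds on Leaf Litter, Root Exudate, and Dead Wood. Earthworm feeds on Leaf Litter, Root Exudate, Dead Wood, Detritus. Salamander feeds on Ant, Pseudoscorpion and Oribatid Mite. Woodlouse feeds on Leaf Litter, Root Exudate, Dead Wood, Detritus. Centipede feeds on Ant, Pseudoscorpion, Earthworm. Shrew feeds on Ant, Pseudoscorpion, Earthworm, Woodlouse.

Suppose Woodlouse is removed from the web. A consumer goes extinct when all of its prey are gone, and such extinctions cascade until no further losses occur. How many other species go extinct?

1

Remove Woodlouse.
Round 1: Pseudoscorpion (all prey gone) → extinct.
No further losses. Total secondary extinctions: 1.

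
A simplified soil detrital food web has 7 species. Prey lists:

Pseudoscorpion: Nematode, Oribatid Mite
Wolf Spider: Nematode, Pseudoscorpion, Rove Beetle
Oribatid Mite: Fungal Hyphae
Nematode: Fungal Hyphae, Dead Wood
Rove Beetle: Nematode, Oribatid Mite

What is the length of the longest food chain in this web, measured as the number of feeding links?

3 links

One longest chain: Fungal Hyphae → Nematode → Pseudoscorpion → Wolf Spider.
It has 4 species and 3 links.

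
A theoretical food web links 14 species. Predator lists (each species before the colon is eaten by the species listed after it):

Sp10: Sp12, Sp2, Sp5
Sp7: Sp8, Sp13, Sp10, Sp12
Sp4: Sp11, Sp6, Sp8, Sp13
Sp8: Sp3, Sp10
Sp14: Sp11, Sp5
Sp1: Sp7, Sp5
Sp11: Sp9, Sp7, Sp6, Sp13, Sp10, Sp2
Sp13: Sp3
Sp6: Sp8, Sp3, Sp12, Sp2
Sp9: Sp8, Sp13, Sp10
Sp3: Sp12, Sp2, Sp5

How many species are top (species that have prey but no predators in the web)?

Top species (has prey, but nothing eats it): Sp12, Sp2, Sp5.
Count: 3.

3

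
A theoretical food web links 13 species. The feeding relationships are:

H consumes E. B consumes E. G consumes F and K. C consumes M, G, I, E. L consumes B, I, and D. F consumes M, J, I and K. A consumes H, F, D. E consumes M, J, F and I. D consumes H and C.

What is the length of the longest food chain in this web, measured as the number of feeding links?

5 links

One longest chain: M → F → E → H → D → A.
It has 6 species and 5 links.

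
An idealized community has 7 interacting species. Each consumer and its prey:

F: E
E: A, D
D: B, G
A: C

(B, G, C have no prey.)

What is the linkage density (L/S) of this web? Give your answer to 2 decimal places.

L/S = 0.86

There are L = 6 links among S = 7 species.
L/S = 6/7 = 0.8571 ≈ 0.86.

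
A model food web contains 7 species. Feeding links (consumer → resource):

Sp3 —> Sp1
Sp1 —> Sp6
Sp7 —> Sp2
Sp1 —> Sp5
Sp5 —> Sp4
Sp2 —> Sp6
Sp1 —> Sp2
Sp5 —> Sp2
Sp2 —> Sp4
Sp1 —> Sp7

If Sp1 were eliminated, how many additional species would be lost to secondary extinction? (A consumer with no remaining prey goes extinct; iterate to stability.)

Remove Sp1.
Round 1: Sp3 (all prey gone) → extinct.
No further losses. Total secondary extinctions: 1.

1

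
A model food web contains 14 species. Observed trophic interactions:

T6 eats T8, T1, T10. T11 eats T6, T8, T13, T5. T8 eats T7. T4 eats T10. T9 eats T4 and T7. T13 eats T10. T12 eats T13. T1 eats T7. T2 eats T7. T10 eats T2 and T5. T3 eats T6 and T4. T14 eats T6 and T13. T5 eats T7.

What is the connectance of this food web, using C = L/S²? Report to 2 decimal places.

The web has S = 14 species and L = 22 feeding links.
C = L / S² = 22 / 196 = 0.1122 ≈ 0.11.

C = 0.11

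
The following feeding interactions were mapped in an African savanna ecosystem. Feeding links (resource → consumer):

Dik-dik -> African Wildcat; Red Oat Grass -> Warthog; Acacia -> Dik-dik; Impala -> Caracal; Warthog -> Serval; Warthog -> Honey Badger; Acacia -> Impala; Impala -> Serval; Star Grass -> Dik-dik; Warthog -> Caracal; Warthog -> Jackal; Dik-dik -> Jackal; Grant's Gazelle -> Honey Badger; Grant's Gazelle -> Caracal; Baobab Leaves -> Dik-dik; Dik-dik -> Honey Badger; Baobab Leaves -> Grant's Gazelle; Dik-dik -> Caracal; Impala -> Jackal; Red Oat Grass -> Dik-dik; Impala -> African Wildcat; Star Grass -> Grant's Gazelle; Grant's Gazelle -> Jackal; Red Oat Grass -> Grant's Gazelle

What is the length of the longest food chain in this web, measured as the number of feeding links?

2 links

One longest chain: Red Oat Grass → Dik-dik → African Wildcat.
It has 3 species and 2 links.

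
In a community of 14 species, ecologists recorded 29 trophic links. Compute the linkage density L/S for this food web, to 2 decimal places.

L/S = 2.07

There are L = 29 links among S = 14 species.
L/S = 29/14 = 2.0714 ≈ 2.07.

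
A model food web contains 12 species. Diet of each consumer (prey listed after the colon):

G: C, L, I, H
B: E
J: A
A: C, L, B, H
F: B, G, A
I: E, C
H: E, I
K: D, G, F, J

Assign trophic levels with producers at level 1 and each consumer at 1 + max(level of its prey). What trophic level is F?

Trophic level 5

E is a producer → level 1.
I eats E (level 1); other prey at levels: C 1 → level 2.
H eats I (level 2); other prey at levels: E 1 → level 3.
A eats H (level 3); other prey at levels: C 1, L 1, B 2 → level 4.
F eats A (level 4); other prey at levels: B 2, G 4 → level 5.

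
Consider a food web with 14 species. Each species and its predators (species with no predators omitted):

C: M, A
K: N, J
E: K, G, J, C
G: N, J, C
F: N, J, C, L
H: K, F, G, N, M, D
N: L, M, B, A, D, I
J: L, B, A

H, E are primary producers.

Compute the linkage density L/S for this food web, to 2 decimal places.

L/S = 2.14

There are L = 30 links among S = 14 species.
L/S = 30/14 = 2.1429 ≈ 2.14.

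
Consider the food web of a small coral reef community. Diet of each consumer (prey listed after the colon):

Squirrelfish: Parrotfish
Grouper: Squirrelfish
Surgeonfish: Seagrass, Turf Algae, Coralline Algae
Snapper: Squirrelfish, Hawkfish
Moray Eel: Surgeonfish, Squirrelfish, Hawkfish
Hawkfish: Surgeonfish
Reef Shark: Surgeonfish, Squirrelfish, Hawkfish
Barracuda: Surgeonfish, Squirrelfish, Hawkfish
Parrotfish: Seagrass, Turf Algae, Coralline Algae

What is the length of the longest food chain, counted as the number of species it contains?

4 species

One longest chain: Seagrass → Parrotfish → Squirrelfish → Snapper.
It has 4 species and 3 links.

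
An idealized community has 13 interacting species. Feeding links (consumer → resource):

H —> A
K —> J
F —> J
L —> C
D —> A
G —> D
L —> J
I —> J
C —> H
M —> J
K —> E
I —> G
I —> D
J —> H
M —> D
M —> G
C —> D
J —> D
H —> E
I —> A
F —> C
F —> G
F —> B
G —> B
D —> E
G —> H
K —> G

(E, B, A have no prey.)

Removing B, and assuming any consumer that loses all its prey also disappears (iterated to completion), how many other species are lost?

Remove B.
Every predator of it retains at least one other prey: G still has H, D; F still has G, C, J.
No consumer loses all prey, so no secondary extinctions occur.

0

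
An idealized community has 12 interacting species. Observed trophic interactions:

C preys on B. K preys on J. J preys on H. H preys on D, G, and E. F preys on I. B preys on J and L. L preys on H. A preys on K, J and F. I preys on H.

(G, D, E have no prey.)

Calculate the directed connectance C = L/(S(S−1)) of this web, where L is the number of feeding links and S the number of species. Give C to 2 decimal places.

C = 0.11

The web has S = 12 species and L = 14 feeding links.
C = L / (S(S−1)) = 14 / 132 = 0.1061 ≈ 0.11.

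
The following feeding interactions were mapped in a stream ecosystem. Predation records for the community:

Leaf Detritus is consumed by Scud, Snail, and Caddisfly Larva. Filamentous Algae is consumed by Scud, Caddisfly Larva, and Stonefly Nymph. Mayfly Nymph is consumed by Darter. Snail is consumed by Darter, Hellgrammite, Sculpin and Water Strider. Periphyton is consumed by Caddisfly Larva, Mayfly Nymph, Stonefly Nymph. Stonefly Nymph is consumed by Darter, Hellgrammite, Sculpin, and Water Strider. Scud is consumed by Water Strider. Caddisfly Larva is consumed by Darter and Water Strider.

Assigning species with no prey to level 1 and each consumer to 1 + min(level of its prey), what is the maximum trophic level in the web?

Basal resources (level 1): Filamentous Algae, Periphyton, Leaf Detritus.
Following each consumer down to its lowest-level prey: Leaf Detritus → Snail → Hellgrammite (levels 1 through 3).
All prey of Hellgrammite (Snail 2, Stonefly Nymph 2) are at level 2 or above, so Hellgrammite is at level 1 + 2 = 3.
Every consumer has at least one prey at level 2 or below, so none exceeds level 3.

3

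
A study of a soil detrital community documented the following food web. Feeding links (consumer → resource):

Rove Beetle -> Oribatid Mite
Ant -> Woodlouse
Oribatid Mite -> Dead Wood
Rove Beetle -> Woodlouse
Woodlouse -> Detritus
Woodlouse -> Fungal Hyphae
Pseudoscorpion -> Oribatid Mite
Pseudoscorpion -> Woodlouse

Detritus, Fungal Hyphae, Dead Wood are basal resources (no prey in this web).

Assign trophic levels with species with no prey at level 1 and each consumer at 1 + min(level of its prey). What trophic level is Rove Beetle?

Dead Wood has no prey (basal) → level 1.
Oribatid Mite eats Dead Wood → level 2.
Rove Beetle eats Oribatid Mite → level 3.
No prey of Rove Beetle is below level 2, so 3 is the minimum.

Trophic level 3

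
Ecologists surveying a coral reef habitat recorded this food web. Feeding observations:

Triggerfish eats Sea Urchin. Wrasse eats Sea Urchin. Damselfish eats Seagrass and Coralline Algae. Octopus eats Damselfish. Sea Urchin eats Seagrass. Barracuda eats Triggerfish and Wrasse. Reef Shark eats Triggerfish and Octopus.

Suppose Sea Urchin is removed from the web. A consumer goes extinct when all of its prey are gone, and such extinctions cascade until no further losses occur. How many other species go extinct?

3

Remove Sea Urchin.
Round 1: Triggerfish (all prey gone), Wrasse (all prey gone) → extinct.
Round 2: Barracuda (all prey gone) → extinct.
No further losses. Total secondary extinctions: 3.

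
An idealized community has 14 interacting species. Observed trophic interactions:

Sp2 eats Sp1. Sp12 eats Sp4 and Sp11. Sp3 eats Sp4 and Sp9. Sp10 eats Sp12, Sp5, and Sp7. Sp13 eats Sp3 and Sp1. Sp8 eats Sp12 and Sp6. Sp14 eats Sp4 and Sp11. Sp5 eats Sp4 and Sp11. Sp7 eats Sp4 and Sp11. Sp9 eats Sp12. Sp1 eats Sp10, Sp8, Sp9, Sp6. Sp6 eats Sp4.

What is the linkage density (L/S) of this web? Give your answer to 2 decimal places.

L/S = 1.71

There are L = 24 links among S = 14 species.
L/S = 24/14 = 1.7143 ≈ 1.71.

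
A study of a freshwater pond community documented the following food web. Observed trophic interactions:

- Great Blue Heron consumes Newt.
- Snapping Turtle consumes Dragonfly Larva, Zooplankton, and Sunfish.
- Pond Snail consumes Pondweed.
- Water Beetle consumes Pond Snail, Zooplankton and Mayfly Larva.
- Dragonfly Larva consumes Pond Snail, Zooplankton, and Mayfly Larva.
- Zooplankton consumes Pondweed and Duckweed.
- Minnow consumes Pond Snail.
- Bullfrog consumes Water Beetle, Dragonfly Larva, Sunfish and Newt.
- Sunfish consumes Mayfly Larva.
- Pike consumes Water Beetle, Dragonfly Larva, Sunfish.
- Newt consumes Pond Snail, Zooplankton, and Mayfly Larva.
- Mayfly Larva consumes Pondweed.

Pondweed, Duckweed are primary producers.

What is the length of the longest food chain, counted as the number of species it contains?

One longest chain: Pondweed → Zooplankton → Newt → Great Blue Heron.
It has 4 species and 3 links.

4 species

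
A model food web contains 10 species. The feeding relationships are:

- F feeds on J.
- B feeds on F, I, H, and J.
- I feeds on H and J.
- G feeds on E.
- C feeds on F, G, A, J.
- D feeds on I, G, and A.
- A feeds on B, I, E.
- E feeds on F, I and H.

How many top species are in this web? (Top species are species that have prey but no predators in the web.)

Top species (has prey, but nothing eats it): C, D.
Count: 2.

2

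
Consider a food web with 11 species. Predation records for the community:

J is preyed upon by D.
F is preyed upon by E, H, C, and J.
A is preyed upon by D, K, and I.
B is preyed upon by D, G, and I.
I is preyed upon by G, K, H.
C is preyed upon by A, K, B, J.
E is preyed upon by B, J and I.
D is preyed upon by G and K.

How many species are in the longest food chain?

One longest chain: F → C → A → I → G.
It has 5 species and 4 links.

5 species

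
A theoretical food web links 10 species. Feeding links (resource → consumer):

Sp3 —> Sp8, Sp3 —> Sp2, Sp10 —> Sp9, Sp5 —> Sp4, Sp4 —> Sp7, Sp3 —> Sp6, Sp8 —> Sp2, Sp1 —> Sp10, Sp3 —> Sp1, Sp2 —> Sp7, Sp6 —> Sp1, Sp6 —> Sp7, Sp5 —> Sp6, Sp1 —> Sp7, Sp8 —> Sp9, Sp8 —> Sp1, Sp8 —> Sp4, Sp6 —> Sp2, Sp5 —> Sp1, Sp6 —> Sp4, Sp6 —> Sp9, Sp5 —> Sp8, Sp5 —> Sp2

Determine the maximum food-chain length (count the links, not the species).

4 links

One longest chain: Sp3 → Sp6 → Sp1 → Sp10 → Sp9.
It has 5 species and 4 links.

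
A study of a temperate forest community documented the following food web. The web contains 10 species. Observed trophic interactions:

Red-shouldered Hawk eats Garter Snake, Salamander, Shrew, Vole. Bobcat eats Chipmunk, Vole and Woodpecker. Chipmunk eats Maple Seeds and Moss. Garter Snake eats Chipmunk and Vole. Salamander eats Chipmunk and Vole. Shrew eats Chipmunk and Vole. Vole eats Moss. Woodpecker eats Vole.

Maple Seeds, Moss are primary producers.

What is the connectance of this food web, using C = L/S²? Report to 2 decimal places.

The web has S = 10 species and L = 17 feeding links.
C = L / S² = 17 / 100 = 0.1700 ≈ 0.17.

C = 0.17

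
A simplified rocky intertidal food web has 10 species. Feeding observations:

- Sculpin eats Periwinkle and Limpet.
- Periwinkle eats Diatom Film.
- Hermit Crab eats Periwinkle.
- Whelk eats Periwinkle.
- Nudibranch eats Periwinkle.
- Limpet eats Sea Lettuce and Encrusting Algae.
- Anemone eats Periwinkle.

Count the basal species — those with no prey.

Basal species (no prey listed): Sea Lettuce, Encrusting Algae, Diatom Film.
Count: 3.

3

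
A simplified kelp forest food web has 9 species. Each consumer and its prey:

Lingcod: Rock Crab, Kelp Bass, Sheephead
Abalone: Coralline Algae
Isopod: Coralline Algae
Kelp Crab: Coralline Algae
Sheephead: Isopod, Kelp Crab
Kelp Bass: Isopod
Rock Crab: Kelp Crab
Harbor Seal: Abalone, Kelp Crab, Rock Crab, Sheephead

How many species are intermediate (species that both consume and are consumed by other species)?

6

Intermediate species (has both prey and predators): Abalone, Isopod, Kelp Crab, Rock Crab, Kelp Bass, Sheephead.
Count: 6.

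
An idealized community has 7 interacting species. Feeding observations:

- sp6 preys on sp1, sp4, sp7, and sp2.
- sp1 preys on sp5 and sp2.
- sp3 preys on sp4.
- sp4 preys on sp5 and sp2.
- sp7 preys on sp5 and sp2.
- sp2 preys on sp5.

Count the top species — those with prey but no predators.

Top species (has prey, but nothing eats it): sp3, sp6.
Count: 2.

2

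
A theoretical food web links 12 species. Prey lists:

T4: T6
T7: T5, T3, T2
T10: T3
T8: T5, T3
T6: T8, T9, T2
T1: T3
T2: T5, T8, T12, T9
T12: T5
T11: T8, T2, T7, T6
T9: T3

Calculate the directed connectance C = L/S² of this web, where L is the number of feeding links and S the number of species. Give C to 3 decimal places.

C = 0.146

The web has S = 12 species and L = 21 feeding links.
C = L / S² = 21 / 144 = 0.1458 ≈ 0.146.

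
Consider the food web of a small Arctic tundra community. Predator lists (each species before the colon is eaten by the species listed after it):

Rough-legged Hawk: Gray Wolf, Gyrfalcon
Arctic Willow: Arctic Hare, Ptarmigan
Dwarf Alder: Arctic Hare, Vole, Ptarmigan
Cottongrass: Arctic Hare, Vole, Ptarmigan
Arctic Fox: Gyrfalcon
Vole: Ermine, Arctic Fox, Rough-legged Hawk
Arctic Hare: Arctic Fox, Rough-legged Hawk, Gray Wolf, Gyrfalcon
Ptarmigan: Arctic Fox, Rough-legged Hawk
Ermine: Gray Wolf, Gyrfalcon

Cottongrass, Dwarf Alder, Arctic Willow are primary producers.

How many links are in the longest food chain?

3 links

One longest chain: Cottongrass → Arctic Hare → Rough-legged Hawk → Gray Wolf.
It has 4 species and 3 links.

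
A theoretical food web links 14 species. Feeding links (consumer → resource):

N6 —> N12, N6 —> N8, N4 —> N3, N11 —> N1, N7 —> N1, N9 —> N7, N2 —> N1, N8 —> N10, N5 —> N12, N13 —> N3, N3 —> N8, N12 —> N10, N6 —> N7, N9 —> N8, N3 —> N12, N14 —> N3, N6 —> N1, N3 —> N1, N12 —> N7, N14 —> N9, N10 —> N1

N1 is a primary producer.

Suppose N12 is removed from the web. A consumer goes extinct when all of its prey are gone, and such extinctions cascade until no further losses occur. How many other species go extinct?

Remove N12.
Round 1: N5 (all prey gone) → extinct.
No further losses. Total secondary extinctions: 1.

1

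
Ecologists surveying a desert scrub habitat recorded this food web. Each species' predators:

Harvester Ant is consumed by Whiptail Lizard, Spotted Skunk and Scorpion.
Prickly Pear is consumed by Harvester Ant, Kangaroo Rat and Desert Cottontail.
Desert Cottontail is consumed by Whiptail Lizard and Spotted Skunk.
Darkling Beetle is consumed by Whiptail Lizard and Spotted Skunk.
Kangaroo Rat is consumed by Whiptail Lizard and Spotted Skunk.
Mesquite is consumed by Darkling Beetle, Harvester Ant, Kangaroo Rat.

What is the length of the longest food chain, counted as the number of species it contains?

One longest chain: Prickly Pear → Desert Cottontail → Spotted Skunk.
It has 3 species and 2 links.

3 species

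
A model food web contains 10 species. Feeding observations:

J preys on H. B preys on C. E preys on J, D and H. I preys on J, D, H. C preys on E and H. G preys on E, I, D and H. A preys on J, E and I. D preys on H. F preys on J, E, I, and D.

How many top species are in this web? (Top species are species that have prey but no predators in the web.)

4

Top species (has prey, but nothing eats it): G, A, F, B.
Count: 4.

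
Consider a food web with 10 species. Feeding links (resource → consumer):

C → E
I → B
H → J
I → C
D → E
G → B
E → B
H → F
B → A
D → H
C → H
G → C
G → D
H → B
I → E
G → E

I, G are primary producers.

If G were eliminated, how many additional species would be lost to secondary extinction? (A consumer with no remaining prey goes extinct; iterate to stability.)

1

Remove G.
Round 1: D (all prey gone) → extinct.
No further losses. Total secondary extinctions: 1.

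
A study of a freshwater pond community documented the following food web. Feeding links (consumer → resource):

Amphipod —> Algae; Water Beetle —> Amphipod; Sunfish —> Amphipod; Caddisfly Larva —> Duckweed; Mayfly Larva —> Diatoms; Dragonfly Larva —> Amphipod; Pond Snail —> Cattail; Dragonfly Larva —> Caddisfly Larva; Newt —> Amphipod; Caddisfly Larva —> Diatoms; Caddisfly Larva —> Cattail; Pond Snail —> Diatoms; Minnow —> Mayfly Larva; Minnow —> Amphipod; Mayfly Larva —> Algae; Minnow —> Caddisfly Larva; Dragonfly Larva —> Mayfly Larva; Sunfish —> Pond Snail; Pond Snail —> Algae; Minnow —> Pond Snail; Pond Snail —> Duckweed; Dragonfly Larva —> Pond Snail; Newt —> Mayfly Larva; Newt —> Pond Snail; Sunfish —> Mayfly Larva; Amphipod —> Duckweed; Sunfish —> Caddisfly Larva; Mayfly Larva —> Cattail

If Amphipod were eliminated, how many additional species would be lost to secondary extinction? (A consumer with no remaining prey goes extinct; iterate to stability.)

Remove Amphipod.
Round 1: Water Beetle (all prey gone) → extinct.
No further losses. Total secondary extinctions: 1.

1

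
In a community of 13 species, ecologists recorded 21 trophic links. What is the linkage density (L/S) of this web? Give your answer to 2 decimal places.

L/S = 1.62

There are L = 21 links among S = 13 species.
L/S = 21/13 = 1.6154 ≈ 1.62.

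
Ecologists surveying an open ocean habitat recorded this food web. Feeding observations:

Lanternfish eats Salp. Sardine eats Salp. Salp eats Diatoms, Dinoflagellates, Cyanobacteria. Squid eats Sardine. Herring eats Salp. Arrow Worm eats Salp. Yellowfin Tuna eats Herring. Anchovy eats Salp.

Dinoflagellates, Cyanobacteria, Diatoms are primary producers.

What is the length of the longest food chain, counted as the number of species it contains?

4 species

One longest chain: Dinoflagellates → Salp → Sardine → Squid.
It has 4 species and 3 links.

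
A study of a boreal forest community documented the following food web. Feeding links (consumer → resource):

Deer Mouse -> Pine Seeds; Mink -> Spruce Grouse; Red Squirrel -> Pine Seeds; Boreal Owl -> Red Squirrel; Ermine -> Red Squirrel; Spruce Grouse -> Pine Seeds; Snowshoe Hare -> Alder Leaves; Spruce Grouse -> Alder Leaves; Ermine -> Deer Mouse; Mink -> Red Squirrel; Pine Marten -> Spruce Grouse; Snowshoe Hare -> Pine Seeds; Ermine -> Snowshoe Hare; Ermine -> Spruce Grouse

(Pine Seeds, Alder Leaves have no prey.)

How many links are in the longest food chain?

One longest chain: Pine Seeds → Red Squirrel → Boreal Owl.
It has 3 species and 2 links.

2 links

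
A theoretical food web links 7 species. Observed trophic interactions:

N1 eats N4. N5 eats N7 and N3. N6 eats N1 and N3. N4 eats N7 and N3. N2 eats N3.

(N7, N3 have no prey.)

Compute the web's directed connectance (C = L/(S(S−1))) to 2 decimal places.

The web has S = 7 species and L = 8 feeding links.
C = L / (S(S−1)) = 8 / 42 = 0.1905 ≈ 0.19.

C = 0.19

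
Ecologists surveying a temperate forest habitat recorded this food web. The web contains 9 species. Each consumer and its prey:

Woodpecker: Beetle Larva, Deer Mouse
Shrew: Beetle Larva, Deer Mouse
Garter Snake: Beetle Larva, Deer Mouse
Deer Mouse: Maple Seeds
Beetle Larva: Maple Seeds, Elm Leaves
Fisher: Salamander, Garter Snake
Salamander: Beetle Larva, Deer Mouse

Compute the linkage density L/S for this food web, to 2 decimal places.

There are L = 13 links among S = 9 species.
L/S = 13/9 = 1.4444 ≈ 1.44.

L/S = 1.44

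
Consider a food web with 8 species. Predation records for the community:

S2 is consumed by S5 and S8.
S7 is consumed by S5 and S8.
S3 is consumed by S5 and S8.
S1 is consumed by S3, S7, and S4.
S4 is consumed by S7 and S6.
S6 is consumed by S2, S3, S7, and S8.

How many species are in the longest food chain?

5 species

One longest chain: S1 → S4 → S6 → S3 → S5.
It has 5 species and 4 links.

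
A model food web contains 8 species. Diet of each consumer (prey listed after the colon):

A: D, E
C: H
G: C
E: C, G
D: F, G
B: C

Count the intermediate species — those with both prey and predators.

Intermediate species (has both prey and predators): C, G, D, E.
Count: 4.

4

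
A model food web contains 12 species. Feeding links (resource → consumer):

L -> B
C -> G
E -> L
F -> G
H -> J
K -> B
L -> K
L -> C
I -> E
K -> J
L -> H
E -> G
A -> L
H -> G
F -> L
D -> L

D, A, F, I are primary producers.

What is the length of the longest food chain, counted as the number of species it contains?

One longest chain: I → E → L → K → J.
It has 5 species and 4 links.

5 species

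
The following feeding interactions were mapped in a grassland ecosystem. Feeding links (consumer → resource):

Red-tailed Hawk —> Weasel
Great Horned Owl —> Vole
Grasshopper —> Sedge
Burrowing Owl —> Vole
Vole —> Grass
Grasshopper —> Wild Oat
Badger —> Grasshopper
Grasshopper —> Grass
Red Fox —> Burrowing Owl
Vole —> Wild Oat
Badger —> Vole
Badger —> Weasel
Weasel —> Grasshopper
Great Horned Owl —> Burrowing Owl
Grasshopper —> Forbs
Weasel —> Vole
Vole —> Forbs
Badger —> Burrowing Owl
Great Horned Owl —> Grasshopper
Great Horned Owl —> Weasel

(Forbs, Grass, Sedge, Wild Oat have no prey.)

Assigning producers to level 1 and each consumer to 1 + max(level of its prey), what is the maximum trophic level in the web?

4

Producers (level 1): Forbs, Grass, Sedge, Wild Oat.
Forbs → Grasshopper → Weasel → Red-tailed Hawk gives Red-tailed Hawk level 4.
No species has a prey at level 4, so no species reaches level 5.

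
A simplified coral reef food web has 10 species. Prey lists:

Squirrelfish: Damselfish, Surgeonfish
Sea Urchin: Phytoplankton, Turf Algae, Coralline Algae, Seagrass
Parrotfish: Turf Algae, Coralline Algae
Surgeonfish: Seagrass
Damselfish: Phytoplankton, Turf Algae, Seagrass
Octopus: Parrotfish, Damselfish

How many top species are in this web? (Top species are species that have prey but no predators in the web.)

3

Top species (has prey, but nothing eats it): Sea Urchin, Squirrelfish, Octopus.
Count: 3.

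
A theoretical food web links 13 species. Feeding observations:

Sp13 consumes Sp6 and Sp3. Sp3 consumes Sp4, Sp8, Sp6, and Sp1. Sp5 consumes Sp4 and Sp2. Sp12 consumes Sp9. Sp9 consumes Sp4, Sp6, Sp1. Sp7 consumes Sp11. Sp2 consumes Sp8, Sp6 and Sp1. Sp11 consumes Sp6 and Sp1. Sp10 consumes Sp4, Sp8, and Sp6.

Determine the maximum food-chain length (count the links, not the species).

One longest chain: Sp6 → Sp9 → Sp12.
It has 3 species and 2 links.

2 links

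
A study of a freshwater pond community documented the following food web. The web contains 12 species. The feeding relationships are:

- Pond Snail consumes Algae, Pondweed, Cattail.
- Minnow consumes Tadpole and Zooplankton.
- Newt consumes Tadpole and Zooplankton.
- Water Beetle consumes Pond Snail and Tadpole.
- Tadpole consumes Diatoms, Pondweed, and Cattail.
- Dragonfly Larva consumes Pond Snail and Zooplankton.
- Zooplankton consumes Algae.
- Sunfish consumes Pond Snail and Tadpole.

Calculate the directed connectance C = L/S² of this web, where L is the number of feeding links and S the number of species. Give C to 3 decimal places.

The web has S = 12 species and L = 17 feeding links.
C = L / S² = 17 / 144 = 0.1181 ≈ 0.118.

C = 0.118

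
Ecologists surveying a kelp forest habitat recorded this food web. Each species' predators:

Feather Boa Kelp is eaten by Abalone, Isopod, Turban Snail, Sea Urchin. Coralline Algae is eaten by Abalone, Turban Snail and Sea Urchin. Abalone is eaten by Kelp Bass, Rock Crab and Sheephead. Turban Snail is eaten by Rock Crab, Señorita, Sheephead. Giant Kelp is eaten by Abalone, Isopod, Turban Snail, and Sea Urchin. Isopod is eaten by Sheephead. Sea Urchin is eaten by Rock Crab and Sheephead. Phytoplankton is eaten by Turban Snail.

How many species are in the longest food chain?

One longest chain: Giant Kelp → Abalone → Kelp Bass.
It has 3 species and 2 links.

3 species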